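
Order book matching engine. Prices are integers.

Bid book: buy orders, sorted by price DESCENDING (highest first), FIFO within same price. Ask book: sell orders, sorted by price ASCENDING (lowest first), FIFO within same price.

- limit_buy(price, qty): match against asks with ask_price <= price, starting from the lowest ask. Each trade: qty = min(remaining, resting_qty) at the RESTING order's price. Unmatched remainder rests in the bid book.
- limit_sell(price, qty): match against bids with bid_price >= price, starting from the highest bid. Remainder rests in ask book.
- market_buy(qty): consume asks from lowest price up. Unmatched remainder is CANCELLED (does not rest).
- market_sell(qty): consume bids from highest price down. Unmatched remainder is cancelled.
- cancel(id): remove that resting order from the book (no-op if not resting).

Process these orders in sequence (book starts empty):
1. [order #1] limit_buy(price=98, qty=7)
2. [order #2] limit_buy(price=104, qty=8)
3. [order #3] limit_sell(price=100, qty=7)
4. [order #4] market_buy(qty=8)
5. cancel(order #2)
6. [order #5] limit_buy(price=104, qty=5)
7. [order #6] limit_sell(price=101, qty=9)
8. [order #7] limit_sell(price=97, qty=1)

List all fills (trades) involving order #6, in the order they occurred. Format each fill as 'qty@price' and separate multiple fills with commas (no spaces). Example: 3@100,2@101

After op 1 [order #1] limit_buy(price=98, qty=7): fills=none; bids=[#1:7@98] asks=[-]
After op 2 [order #2] limit_buy(price=104, qty=8): fills=none; bids=[#2:8@104 #1:7@98] asks=[-]
After op 3 [order #3] limit_sell(price=100, qty=7): fills=#2x#3:7@104; bids=[#2:1@104 #1:7@98] asks=[-]
After op 4 [order #4] market_buy(qty=8): fills=none; bids=[#2:1@104 #1:7@98] asks=[-]
After op 5 cancel(order #2): fills=none; bids=[#1:7@98] asks=[-]
After op 6 [order #5] limit_buy(price=104, qty=5): fills=none; bids=[#5:5@104 #1:7@98] asks=[-]
After op 7 [order #6] limit_sell(price=101, qty=9): fills=#5x#6:5@104; bids=[#1:7@98] asks=[#6:4@101]
After op 8 [order #7] limit_sell(price=97, qty=1): fills=#1x#7:1@98; bids=[#1:6@98] asks=[#6:4@101]

Answer: 5@104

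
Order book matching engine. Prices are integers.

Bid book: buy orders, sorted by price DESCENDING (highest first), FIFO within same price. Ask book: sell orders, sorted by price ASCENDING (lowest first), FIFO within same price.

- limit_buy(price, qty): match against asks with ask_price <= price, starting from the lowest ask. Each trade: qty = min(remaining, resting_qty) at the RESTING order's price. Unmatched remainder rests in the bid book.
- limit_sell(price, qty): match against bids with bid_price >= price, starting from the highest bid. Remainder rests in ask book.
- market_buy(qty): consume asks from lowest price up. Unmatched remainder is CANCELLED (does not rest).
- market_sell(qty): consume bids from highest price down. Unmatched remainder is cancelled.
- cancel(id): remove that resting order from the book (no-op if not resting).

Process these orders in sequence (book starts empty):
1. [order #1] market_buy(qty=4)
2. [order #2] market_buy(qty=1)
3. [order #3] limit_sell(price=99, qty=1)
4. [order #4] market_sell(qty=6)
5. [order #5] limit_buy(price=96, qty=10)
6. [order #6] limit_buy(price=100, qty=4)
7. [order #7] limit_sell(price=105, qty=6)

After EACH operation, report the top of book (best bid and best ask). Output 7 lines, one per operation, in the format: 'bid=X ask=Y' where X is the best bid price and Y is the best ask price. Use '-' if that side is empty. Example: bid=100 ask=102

Answer: bid=- ask=-
bid=- ask=-
bid=- ask=99
bid=- ask=99
bid=96 ask=99
bid=100 ask=-
bid=100 ask=105

Derivation:
After op 1 [order #1] market_buy(qty=4): fills=none; bids=[-] asks=[-]
After op 2 [order #2] market_buy(qty=1): fills=none; bids=[-] asks=[-]
After op 3 [order #3] limit_sell(price=99, qty=1): fills=none; bids=[-] asks=[#3:1@99]
After op 4 [order #4] market_sell(qty=6): fills=none; bids=[-] asks=[#3:1@99]
After op 5 [order #5] limit_buy(price=96, qty=10): fills=none; bids=[#5:10@96] asks=[#3:1@99]
After op 6 [order #6] limit_buy(price=100, qty=4): fills=#6x#3:1@99; bids=[#6:3@100 #5:10@96] asks=[-]
After op 7 [order #7] limit_sell(price=105, qty=6): fills=none; bids=[#6:3@100 #5:10@96] asks=[#7:6@105]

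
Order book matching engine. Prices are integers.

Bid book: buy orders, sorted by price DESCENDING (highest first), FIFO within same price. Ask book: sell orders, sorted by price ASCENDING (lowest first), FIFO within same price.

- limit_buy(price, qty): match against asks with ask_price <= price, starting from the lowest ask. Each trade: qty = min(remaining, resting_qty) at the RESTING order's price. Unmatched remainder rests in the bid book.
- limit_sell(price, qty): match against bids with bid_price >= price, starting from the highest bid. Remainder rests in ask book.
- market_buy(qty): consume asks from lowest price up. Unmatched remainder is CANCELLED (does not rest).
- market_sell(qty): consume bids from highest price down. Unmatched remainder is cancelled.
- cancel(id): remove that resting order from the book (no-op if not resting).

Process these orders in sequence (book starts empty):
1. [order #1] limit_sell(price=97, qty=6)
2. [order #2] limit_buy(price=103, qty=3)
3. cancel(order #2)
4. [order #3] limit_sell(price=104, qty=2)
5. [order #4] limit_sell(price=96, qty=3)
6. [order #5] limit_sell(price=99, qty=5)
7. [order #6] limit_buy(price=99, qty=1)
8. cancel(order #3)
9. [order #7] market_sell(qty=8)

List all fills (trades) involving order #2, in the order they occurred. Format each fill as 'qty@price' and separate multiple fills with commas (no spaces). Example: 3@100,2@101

Answer: 3@97

Derivation:
After op 1 [order #1] limit_sell(price=97, qty=6): fills=none; bids=[-] asks=[#1:6@97]
After op 2 [order #2] limit_buy(price=103, qty=3): fills=#2x#1:3@97; bids=[-] asks=[#1:3@97]
After op 3 cancel(order #2): fills=none; bids=[-] asks=[#1:3@97]
After op 4 [order #3] limit_sell(price=104, qty=2): fills=none; bids=[-] asks=[#1:3@97 #3:2@104]
After op 5 [order #4] limit_sell(price=96, qty=3): fills=none; bids=[-] asks=[#4:3@96 #1:3@97 #3:2@104]
After op 6 [order #5] limit_sell(price=99, qty=5): fills=none; bids=[-] asks=[#4:3@96 #1:3@97 #5:5@99 #3:2@104]
After op 7 [order #6] limit_buy(price=99, qty=1): fills=#6x#4:1@96; bids=[-] asks=[#4:2@96 #1:3@97 #5:5@99 #3:2@104]
After op 8 cancel(order #3): fills=none; bids=[-] asks=[#4:2@96 #1:3@97 #5:5@99]
After op 9 [order #7] market_sell(qty=8): fills=none; bids=[-] asks=[#4:2@96 #1:3@97 #5:5@99]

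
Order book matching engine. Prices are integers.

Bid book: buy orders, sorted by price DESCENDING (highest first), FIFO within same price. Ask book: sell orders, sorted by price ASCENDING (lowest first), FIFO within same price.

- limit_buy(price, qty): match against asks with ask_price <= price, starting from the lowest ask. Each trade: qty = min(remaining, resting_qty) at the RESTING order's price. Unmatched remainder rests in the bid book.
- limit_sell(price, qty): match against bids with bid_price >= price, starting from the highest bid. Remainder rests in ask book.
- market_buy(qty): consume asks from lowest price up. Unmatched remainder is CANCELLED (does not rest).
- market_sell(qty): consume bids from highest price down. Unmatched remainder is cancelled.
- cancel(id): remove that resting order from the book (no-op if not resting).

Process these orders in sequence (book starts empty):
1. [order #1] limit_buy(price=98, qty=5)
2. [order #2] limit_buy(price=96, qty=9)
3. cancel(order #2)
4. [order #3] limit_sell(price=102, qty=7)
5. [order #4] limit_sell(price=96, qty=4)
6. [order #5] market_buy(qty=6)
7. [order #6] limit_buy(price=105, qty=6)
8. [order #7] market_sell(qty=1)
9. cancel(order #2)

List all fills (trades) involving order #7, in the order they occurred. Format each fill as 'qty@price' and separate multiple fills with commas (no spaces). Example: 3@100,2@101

Answer: 1@105

Derivation:
After op 1 [order #1] limit_buy(price=98, qty=5): fills=none; bids=[#1:5@98] asks=[-]
After op 2 [order #2] limit_buy(price=96, qty=9): fills=none; bids=[#1:5@98 #2:9@96] asks=[-]
After op 3 cancel(order #2): fills=none; bids=[#1:5@98] asks=[-]
After op 4 [order #3] limit_sell(price=102, qty=7): fills=none; bids=[#1:5@98] asks=[#3:7@102]
After op 5 [order #4] limit_sell(price=96, qty=4): fills=#1x#4:4@98; bids=[#1:1@98] asks=[#3:7@102]
After op 6 [order #5] market_buy(qty=6): fills=#5x#3:6@102; bids=[#1:1@98] asks=[#3:1@102]
After op 7 [order #6] limit_buy(price=105, qty=6): fills=#6x#3:1@102; bids=[#6:5@105 #1:1@98] asks=[-]
After op 8 [order #7] market_sell(qty=1): fills=#6x#7:1@105; bids=[#6:4@105 #1:1@98] asks=[-]
After op 9 cancel(order #2): fills=none; bids=[#6:4@105 #1:1@98] asks=[-]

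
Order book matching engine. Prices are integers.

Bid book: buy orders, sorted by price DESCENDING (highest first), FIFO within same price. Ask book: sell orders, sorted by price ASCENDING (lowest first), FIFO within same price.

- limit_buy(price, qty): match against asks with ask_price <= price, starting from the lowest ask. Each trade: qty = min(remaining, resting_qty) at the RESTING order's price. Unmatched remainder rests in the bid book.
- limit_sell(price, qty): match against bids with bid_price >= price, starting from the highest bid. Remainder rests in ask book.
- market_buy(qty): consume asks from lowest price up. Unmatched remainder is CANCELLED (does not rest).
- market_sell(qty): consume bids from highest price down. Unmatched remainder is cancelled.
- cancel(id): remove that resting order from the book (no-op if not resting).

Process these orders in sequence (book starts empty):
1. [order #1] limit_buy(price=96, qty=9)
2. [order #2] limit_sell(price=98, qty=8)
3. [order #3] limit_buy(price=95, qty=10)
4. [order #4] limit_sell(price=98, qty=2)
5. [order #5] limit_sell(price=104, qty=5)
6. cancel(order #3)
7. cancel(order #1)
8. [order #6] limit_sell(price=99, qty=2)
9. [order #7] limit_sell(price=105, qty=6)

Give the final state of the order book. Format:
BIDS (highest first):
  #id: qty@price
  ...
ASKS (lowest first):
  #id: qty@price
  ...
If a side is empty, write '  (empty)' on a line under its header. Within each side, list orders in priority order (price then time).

Answer: BIDS (highest first):
  (empty)
ASKS (lowest first):
  #2: 8@98
  #4: 2@98
  #6: 2@99
  #5: 5@104
  #7: 6@105

Derivation:
After op 1 [order #1] limit_buy(price=96, qty=9): fills=none; bids=[#1:9@96] asks=[-]
After op 2 [order #2] limit_sell(price=98, qty=8): fills=none; bids=[#1:9@96] asks=[#2:8@98]
After op 3 [order #3] limit_buy(price=95, qty=10): fills=none; bids=[#1:9@96 #3:10@95] asks=[#2:8@98]
After op 4 [order #4] limit_sell(price=98, qty=2): fills=none; bids=[#1:9@96 #3:10@95] asks=[#2:8@98 #4:2@98]
After op 5 [order #5] limit_sell(price=104, qty=5): fills=none; bids=[#1:9@96 #3:10@95] asks=[#2:8@98 #4:2@98 #5:5@104]
After op 6 cancel(order #3): fills=none; bids=[#1:9@96] asks=[#2:8@98 #4:2@98 #5:5@104]
After op 7 cancel(order #1): fills=none; bids=[-] asks=[#2:8@98 #4:2@98 #5:5@104]
After op 8 [order #6] limit_sell(price=99, qty=2): fills=none; bids=[-] asks=[#2:8@98 #4:2@98 #6:2@99 #5:5@104]
After op 9 [order #7] limit_sell(price=105, qty=6): fills=none; bids=[-] asks=[#2:8@98 #4:2@98 #6:2@99 #5:5@104 #7:6@105]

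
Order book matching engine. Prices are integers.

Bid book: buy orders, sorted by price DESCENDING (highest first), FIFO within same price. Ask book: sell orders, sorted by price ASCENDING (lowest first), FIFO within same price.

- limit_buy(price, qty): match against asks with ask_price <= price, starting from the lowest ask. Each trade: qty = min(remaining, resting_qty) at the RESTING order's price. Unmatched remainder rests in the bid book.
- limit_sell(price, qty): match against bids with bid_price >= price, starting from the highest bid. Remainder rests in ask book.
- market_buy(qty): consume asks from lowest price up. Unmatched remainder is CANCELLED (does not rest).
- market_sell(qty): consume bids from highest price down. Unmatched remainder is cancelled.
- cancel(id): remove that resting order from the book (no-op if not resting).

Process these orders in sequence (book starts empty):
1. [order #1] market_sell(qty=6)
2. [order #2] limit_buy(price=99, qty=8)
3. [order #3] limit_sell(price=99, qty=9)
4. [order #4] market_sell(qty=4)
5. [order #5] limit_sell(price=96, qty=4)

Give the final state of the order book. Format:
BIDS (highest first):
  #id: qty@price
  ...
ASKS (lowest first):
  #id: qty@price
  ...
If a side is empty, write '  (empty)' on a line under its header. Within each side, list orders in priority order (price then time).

Answer: BIDS (highest first):
  (empty)
ASKS (lowest first):
  #5: 4@96
  #3: 1@99

Derivation:
After op 1 [order #1] market_sell(qty=6): fills=none; bids=[-] asks=[-]
After op 2 [order #2] limit_buy(price=99, qty=8): fills=none; bids=[#2:8@99] asks=[-]
After op 3 [order #3] limit_sell(price=99, qty=9): fills=#2x#3:8@99; bids=[-] asks=[#3:1@99]
After op 4 [order #4] market_sell(qty=4): fills=none; bids=[-] asks=[#3:1@99]
After op 5 [order #5] limit_sell(price=96, qty=4): fills=none; bids=[-] asks=[#5:4@96 #3:1@99]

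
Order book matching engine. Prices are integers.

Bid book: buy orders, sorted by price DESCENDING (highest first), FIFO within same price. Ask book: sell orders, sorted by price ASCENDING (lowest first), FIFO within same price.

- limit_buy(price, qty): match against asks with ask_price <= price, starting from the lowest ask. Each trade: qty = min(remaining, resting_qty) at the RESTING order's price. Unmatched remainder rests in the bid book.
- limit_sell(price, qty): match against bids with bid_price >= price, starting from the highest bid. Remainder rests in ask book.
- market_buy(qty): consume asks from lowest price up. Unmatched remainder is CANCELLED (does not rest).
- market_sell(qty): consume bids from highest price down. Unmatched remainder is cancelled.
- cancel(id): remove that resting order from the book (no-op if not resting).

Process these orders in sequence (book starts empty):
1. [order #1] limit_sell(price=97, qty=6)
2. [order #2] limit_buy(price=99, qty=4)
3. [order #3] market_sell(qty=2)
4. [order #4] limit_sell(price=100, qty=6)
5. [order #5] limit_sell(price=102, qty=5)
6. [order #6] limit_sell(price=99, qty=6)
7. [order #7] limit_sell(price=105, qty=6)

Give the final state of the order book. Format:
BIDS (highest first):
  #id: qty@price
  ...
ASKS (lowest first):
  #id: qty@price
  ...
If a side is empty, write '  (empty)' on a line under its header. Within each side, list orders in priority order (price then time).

Answer: BIDS (highest first):
  (empty)
ASKS (lowest first):
  #1: 2@97
  #6: 6@99
  #4: 6@100
  #5: 5@102
  #7: 6@105

Derivation:
After op 1 [order #1] limit_sell(price=97, qty=6): fills=none; bids=[-] asks=[#1:6@97]
After op 2 [order #2] limit_buy(price=99, qty=4): fills=#2x#1:4@97; bids=[-] asks=[#1:2@97]
After op 3 [order #3] market_sell(qty=2): fills=none; bids=[-] asks=[#1:2@97]
After op 4 [order #4] limit_sell(price=100, qty=6): fills=none; bids=[-] asks=[#1:2@97 #4:6@100]
After op 5 [order #5] limit_sell(price=102, qty=5): fills=none; bids=[-] asks=[#1:2@97 #4:6@100 #5:5@102]
After op 6 [order #6] limit_sell(price=99, qty=6): fills=none; bids=[-] asks=[#1:2@97 #6:6@99 #4:6@100 #5:5@102]
After op 7 [order #7] limit_sell(price=105, qty=6): fills=none; bids=[-] asks=[#1:2@97 #6:6@99 #4:6@100 #5:5@102 #7:6@105]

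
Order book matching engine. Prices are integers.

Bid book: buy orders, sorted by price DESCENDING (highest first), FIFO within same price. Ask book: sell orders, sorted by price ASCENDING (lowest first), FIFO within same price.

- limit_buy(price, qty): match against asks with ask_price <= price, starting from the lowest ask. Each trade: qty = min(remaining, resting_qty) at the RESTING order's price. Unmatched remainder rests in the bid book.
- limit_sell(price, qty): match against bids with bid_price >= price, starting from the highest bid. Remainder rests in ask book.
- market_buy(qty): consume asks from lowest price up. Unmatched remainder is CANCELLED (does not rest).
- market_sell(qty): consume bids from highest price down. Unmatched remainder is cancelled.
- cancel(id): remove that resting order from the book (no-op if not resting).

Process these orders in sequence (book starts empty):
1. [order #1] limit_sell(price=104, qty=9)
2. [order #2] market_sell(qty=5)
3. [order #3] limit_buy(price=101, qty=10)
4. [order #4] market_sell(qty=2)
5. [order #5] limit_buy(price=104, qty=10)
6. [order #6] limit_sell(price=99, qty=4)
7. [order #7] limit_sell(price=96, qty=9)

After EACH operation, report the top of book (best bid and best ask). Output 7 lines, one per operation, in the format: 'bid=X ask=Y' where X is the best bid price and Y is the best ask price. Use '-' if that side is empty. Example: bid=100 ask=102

Answer: bid=- ask=104
bid=- ask=104
bid=101 ask=104
bid=101 ask=104
bid=104 ask=-
bid=101 ask=-
bid=- ask=96

Derivation:
After op 1 [order #1] limit_sell(price=104, qty=9): fills=none; bids=[-] asks=[#1:9@104]
After op 2 [order #2] market_sell(qty=5): fills=none; bids=[-] asks=[#1:9@104]
After op 3 [order #3] limit_buy(price=101, qty=10): fills=none; bids=[#3:10@101] asks=[#1:9@104]
After op 4 [order #4] market_sell(qty=2): fills=#3x#4:2@101; bids=[#3:8@101] asks=[#1:9@104]
After op 5 [order #5] limit_buy(price=104, qty=10): fills=#5x#1:9@104; bids=[#5:1@104 #3:8@101] asks=[-]
After op 6 [order #6] limit_sell(price=99, qty=4): fills=#5x#6:1@104 #3x#6:3@101; bids=[#3:5@101] asks=[-]
After op 7 [order #7] limit_sell(price=96, qty=9): fills=#3x#7:5@101; bids=[-] asks=[#7:4@96]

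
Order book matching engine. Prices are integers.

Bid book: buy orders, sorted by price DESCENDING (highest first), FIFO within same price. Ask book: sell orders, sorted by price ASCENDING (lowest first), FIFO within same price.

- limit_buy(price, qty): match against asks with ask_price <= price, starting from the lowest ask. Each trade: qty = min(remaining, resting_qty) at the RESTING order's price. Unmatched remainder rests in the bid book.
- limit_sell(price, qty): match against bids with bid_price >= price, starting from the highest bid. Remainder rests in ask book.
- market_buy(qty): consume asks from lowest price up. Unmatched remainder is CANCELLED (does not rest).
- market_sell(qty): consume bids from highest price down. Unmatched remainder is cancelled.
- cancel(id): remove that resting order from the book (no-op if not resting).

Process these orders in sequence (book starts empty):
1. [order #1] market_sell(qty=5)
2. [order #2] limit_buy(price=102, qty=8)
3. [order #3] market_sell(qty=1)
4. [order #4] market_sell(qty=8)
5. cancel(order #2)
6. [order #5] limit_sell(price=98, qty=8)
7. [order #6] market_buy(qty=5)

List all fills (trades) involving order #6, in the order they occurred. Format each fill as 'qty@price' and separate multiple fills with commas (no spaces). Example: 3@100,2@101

After op 1 [order #1] market_sell(qty=5): fills=none; bids=[-] asks=[-]
After op 2 [order #2] limit_buy(price=102, qty=8): fills=none; bids=[#2:8@102] asks=[-]
After op 3 [order #3] market_sell(qty=1): fills=#2x#3:1@102; bids=[#2:7@102] asks=[-]
After op 4 [order #4] market_sell(qty=8): fills=#2x#4:7@102; bids=[-] asks=[-]
After op 5 cancel(order #2): fills=none; bids=[-] asks=[-]
After op 6 [order #5] limit_sell(price=98, qty=8): fills=none; bids=[-] asks=[#5:8@98]
After op 7 [order #6] market_buy(qty=5): fills=#6x#5:5@98; bids=[-] asks=[#5:3@98]

Answer: 5@98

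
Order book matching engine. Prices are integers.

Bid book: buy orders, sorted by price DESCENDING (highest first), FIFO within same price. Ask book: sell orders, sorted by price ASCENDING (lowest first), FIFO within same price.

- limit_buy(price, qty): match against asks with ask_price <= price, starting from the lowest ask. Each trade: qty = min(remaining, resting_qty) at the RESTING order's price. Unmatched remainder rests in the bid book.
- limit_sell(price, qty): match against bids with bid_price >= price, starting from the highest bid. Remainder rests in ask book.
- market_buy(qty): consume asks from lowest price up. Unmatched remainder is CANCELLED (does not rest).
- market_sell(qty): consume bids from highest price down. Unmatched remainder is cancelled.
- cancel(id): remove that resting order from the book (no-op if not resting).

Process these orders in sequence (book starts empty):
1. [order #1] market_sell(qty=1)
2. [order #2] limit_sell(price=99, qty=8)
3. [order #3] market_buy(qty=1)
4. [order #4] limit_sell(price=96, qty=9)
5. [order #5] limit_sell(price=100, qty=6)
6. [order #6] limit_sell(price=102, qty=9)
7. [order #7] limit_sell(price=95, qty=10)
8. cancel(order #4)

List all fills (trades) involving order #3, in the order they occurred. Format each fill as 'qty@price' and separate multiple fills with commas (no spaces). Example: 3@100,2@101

Answer: 1@99

Derivation:
After op 1 [order #1] market_sell(qty=1): fills=none; bids=[-] asks=[-]
After op 2 [order #2] limit_sell(price=99, qty=8): fills=none; bids=[-] asks=[#2:8@99]
After op 3 [order #3] market_buy(qty=1): fills=#3x#2:1@99; bids=[-] asks=[#2:7@99]
After op 4 [order #4] limit_sell(price=96, qty=9): fills=none; bids=[-] asks=[#4:9@96 #2:7@99]
After op 5 [order #5] limit_sell(price=100, qty=6): fills=none; bids=[-] asks=[#4:9@96 #2:7@99 #5:6@100]
After op 6 [order #6] limit_sell(price=102, qty=9): fills=none; bids=[-] asks=[#4:9@96 #2:7@99 #5:6@100 #6:9@102]
After op 7 [order #7] limit_sell(price=95, qty=10): fills=none; bids=[-] asks=[#7:10@95 #4:9@96 #2:7@99 #5:6@100 #6:9@102]
After op 8 cancel(order #4): fills=none; bids=[-] asks=[#7:10@95 #2:7@99 #5:6@100 #6:9@102]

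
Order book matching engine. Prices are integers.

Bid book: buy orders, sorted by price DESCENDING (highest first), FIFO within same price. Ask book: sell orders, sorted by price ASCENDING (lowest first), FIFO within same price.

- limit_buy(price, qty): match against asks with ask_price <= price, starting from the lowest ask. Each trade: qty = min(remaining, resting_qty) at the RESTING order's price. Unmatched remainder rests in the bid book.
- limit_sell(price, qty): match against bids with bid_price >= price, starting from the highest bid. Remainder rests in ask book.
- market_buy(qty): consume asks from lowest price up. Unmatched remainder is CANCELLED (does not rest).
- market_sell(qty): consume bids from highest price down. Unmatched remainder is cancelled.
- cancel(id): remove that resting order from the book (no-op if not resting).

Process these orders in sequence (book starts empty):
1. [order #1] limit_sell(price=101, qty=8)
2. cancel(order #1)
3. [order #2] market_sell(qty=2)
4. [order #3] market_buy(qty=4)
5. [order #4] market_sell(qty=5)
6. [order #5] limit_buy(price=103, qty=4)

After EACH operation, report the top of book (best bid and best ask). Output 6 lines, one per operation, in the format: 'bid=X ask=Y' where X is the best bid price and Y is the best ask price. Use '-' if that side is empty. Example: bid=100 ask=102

After op 1 [order #1] limit_sell(price=101, qty=8): fills=none; bids=[-] asks=[#1:8@101]
After op 2 cancel(order #1): fills=none; bids=[-] asks=[-]
After op 3 [order #2] market_sell(qty=2): fills=none; bids=[-] asks=[-]
After op 4 [order #3] market_buy(qty=4): fills=none; bids=[-] asks=[-]
After op 5 [order #4] market_sell(qty=5): fills=none; bids=[-] asks=[-]
After op 6 [order #5] limit_buy(price=103, qty=4): fills=none; bids=[#5:4@103] asks=[-]

Answer: bid=- ask=101
bid=- ask=-
bid=- ask=-
bid=- ask=-
bid=- ask=-
bid=103 ask=-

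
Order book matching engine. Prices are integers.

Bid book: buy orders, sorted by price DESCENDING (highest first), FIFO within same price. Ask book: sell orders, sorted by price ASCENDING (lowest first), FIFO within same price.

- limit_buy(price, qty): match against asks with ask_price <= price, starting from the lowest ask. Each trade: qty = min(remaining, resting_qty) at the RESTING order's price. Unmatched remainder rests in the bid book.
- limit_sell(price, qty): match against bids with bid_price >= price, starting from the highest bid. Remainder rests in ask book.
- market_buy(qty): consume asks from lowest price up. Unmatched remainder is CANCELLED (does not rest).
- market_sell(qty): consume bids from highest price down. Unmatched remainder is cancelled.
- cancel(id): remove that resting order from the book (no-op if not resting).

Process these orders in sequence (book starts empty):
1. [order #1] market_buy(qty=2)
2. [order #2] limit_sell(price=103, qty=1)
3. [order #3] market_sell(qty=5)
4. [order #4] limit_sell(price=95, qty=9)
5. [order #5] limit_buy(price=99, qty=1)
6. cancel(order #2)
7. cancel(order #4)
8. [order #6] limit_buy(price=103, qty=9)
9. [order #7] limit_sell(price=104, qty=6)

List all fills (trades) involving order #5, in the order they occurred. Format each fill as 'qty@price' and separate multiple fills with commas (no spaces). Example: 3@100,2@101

Answer: 1@95

Derivation:
After op 1 [order #1] market_buy(qty=2): fills=none; bids=[-] asks=[-]
After op 2 [order #2] limit_sell(price=103, qty=1): fills=none; bids=[-] asks=[#2:1@103]
After op 3 [order #3] market_sell(qty=5): fills=none; bids=[-] asks=[#2:1@103]
After op 4 [order #4] limit_sell(price=95, qty=9): fills=none; bids=[-] asks=[#4:9@95 #2:1@103]
After op 5 [order #5] limit_buy(price=99, qty=1): fills=#5x#4:1@95; bids=[-] asks=[#4:8@95 #2:1@103]
After op 6 cancel(order #2): fills=none; bids=[-] asks=[#4:8@95]
After op 7 cancel(order #4): fills=none; bids=[-] asks=[-]
After op 8 [order #6] limit_buy(price=103, qty=9): fills=none; bids=[#6:9@103] asks=[-]
After op 9 [order #7] limit_sell(price=104, qty=6): fills=none; bids=[#6:9@103] asks=[#7:6@104]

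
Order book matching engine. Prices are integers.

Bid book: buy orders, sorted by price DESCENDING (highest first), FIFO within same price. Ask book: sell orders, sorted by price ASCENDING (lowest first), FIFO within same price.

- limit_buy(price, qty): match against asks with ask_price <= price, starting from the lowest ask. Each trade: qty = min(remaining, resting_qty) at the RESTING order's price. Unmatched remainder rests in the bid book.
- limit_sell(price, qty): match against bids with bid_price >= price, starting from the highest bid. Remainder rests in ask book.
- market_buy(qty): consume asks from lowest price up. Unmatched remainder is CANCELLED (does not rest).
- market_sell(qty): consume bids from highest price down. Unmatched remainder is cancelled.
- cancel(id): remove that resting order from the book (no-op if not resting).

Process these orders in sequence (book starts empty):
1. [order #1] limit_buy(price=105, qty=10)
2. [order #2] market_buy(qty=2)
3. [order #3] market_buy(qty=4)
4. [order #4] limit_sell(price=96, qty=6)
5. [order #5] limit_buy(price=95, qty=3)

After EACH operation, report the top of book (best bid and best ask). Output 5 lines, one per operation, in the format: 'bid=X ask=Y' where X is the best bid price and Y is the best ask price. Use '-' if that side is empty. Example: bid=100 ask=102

After op 1 [order #1] limit_buy(price=105, qty=10): fills=none; bids=[#1:10@105] asks=[-]
After op 2 [order #2] market_buy(qty=2): fills=none; bids=[#1:10@105] asks=[-]
After op 3 [order #3] market_buy(qty=4): fills=none; bids=[#1:10@105] asks=[-]
After op 4 [order #4] limit_sell(price=96, qty=6): fills=#1x#4:6@105; bids=[#1:4@105] asks=[-]
After op 5 [order #5] limit_buy(price=95, qty=3): fills=none; bids=[#1:4@105 #5:3@95] asks=[-]

Answer: bid=105 ask=-
bid=105 ask=-
bid=105 ask=-
bid=105 ask=-
bid=105 ask=-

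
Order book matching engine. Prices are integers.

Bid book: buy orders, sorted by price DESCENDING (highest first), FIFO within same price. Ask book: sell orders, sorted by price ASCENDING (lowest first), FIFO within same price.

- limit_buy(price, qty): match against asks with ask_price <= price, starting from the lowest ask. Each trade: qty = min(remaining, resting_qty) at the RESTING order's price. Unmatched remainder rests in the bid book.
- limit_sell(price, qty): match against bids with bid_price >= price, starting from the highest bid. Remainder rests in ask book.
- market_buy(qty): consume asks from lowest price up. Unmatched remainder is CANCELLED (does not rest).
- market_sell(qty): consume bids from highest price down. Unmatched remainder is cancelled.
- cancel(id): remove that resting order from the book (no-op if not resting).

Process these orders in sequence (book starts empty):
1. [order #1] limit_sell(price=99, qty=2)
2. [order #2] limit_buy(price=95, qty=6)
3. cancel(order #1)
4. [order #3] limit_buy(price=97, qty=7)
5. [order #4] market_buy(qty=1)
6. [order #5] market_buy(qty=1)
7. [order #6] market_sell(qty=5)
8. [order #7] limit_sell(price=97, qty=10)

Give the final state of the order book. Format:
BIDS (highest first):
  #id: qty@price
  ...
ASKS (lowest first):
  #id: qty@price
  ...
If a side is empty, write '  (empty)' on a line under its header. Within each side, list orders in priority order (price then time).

After op 1 [order #1] limit_sell(price=99, qty=2): fills=none; bids=[-] asks=[#1:2@99]
After op 2 [order #2] limit_buy(price=95, qty=6): fills=none; bids=[#2:6@95] asks=[#1:2@99]
After op 3 cancel(order #1): fills=none; bids=[#2:6@95] asks=[-]
After op 4 [order #3] limit_buy(price=97, qty=7): fills=none; bids=[#3:7@97 #2:6@95] asks=[-]
After op 5 [order #4] market_buy(qty=1): fills=none; bids=[#3:7@97 #2:6@95] asks=[-]
After op 6 [order #5] market_buy(qty=1): fills=none; bids=[#3:7@97 #2:6@95] asks=[-]
After op 7 [order #6] market_sell(qty=5): fills=#3x#6:5@97; bids=[#3:2@97 #2:6@95] asks=[-]
After op 8 [order #7] limit_sell(price=97, qty=10): fills=#3x#7:2@97; bids=[#2:6@95] asks=[#7:8@97]

Answer: BIDS (highest first):
  #2: 6@95
ASKS (lowest first):
  #7: 8@97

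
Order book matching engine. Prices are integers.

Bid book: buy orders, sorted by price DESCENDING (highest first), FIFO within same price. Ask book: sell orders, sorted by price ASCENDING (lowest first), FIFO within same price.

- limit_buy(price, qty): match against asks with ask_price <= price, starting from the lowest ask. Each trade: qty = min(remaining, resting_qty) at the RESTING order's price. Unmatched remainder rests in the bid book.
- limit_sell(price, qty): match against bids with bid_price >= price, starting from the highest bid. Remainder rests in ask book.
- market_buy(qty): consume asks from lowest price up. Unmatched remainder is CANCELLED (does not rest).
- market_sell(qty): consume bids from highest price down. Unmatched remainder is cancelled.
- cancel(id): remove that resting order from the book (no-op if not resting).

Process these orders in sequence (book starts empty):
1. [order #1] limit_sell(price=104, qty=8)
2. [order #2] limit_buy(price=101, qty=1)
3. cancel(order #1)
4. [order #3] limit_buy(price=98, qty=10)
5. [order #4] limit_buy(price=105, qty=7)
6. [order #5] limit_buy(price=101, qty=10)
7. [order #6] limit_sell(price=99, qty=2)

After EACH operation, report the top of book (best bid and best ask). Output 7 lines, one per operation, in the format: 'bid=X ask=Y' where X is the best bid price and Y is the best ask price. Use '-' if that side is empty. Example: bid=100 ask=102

Answer: bid=- ask=104
bid=101 ask=104
bid=101 ask=-
bid=101 ask=-
bid=105 ask=-
bid=105 ask=-
bid=105 ask=-

Derivation:
After op 1 [order #1] limit_sell(price=104, qty=8): fills=none; bids=[-] asks=[#1:8@104]
After op 2 [order #2] limit_buy(price=101, qty=1): fills=none; bids=[#2:1@101] asks=[#1:8@104]
After op 3 cancel(order #1): fills=none; bids=[#2:1@101] asks=[-]
After op 4 [order #3] limit_buy(price=98, qty=10): fills=none; bids=[#2:1@101 #3:10@98] asks=[-]
After op 5 [order #4] limit_buy(price=105, qty=7): fills=none; bids=[#4:7@105 #2:1@101 #3:10@98] asks=[-]
After op 6 [order #5] limit_buy(price=101, qty=10): fills=none; bids=[#4:7@105 #2:1@101 #5:10@101 #3:10@98] asks=[-]
After op 7 [order #6] limit_sell(price=99, qty=2): fills=#4x#6:2@105; bids=[#4:5@105 #2:1@101 #5:10@101 #3:10@98] asks=[-]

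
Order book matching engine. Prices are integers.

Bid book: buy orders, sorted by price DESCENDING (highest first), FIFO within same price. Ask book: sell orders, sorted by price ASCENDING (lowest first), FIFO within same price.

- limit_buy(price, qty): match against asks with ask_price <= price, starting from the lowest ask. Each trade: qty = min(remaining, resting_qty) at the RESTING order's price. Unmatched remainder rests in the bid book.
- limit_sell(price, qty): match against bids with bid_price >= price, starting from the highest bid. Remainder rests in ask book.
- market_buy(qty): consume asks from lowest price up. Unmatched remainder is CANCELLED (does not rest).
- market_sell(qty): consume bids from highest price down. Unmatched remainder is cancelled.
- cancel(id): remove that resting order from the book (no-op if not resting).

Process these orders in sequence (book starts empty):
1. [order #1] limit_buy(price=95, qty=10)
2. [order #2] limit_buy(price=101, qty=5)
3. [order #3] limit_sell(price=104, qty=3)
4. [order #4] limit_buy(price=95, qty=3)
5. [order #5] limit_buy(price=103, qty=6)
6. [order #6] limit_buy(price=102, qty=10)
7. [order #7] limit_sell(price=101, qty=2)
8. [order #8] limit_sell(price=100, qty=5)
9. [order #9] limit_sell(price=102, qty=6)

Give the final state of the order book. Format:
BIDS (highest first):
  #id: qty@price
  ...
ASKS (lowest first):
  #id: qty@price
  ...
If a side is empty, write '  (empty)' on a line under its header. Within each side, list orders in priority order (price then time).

Answer: BIDS (highest first):
  #6: 3@102
  #2: 5@101
  #1: 10@95
  #4: 3@95
ASKS (lowest first):
  #3: 3@104

Derivation:
After op 1 [order #1] limit_buy(price=95, qty=10): fills=none; bids=[#1:10@95] asks=[-]
After op 2 [order #2] limit_buy(price=101, qty=5): fills=none; bids=[#2:5@101 #1:10@95] asks=[-]
After op 3 [order #3] limit_sell(price=104, qty=3): fills=none; bids=[#2:5@101 #1:10@95] asks=[#3:3@104]
After op 4 [order #4] limit_buy(price=95, qty=3): fills=none; bids=[#2:5@101 #1:10@95 #4:3@95] asks=[#3:3@104]
After op 5 [order #5] limit_buy(price=103, qty=6): fills=none; bids=[#5:6@103 #2:5@101 #1:10@95 #4:3@95] asks=[#3:3@104]
After op 6 [order #6] limit_buy(price=102, qty=10): fills=none; bids=[#5:6@103 #6:10@102 #2:5@101 #1:10@95 #4:3@95] asks=[#3:3@104]
After op 7 [order #7] limit_sell(price=101, qty=2): fills=#5x#7:2@103; bids=[#5:4@103 #6:10@102 #2:5@101 #1:10@95 #4:3@95] asks=[#3:3@104]
After op 8 [order #8] limit_sell(price=100, qty=5): fills=#5x#8:4@103 #6x#8:1@102; bids=[#6:9@102 #2:5@101 #1:10@95 #4:3@95] asks=[#3:3@104]
After op 9 [order #9] limit_sell(price=102, qty=6): fills=#6x#9:6@102; bids=[#6:3@102 #2:5@101 #1:10@95 #4:3@95] asks=[#3:3@104]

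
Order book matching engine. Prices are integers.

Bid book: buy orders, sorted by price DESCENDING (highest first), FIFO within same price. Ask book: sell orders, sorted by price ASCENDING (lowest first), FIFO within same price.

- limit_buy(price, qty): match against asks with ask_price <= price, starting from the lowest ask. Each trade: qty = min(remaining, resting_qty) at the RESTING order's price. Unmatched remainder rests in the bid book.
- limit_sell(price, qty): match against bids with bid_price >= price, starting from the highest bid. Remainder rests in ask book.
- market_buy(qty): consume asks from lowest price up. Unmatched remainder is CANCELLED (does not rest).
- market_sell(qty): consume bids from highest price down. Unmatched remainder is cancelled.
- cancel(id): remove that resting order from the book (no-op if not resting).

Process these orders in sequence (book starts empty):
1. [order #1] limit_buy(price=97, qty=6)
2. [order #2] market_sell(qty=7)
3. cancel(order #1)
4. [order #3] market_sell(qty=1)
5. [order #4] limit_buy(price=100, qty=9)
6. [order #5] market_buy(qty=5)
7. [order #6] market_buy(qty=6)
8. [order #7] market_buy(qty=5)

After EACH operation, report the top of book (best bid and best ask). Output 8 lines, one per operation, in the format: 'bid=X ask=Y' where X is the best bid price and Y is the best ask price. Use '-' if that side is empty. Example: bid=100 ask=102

After op 1 [order #1] limit_buy(price=97, qty=6): fills=none; bids=[#1:6@97] asks=[-]
After op 2 [order #2] market_sell(qty=7): fills=#1x#2:6@97; bids=[-] asks=[-]
After op 3 cancel(order #1): fills=none; bids=[-] asks=[-]
After op 4 [order #3] market_sell(qty=1): fills=none; bids=[-] asks=[-]
After op 5 [order #4] limit_buy(price=100, qty=9): fills=none; bids=[#4:9@100] asks=[-]
After op 6 [order #5] market_buy(qty=5): fills=none; bids=[#4:9@100] asks=[-]
After op 7 [order #6] market_buy(qty=6): fills=none; bids=[#4:9@100] asks=[-]
After op 8 [order #7] market_buy(qty=5): fills=none; bids=[#4:9@100] asks=[-]

Answer: bid=97 ask=-
bid=- ask=-
bid=- ask=-
bid=- ask=-
bid=100 ask=-
bid=100 ask=-
bid=100 ask=-
bid=100 ask=-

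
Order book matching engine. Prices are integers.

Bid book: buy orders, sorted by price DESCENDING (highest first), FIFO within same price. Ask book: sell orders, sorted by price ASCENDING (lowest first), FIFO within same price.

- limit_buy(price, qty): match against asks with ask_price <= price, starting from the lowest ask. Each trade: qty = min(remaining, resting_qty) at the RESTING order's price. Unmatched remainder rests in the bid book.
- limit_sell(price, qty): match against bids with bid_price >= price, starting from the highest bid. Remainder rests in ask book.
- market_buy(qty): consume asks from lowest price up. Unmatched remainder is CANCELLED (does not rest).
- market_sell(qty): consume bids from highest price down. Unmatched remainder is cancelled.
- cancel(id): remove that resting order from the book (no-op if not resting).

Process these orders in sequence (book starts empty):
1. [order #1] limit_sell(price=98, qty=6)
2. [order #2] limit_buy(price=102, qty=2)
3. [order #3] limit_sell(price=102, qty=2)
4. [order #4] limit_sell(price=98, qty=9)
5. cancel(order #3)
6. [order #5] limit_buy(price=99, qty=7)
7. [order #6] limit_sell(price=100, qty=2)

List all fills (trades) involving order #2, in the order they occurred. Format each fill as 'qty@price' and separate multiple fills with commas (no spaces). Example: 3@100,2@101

Answer: 2@98

Derivation:
After op 1 [order #1] limit_sell(price=98, qty=6): fills=none; bids=[-] asks=[#1:6@98]
After op 2 [order #2] limit_buy(price=102, qty=2): fills=#2x#1:2@98; bids=[-] asks=[#1:4@98]
After op 3 [order #3] limit_sell(price=102, qty=2): fills=none; bids=[-] asks=[#1:4@98 #3:2@102]
After op 4 [order #4] limit_sell(price=98, qty=9): fills=none; bids=[-] asks=[#1:4@98 #4:9@98 #3:2@102]
After op 5 cancel(order #3): fills=none; bids=[-] asks=[#1:4@98 #4:9@98]
After op 6 [order #5] limit_buy(price=99, qty=7): fills=#5x#1:4@98 #5x#4:3@98; bids=[-] asks=[#4:6@98]
After op 7 [order #6] limit_sell(price=100, qty=2): fills=none; bids=[-] asks=[#4:6@98 #6:2@100]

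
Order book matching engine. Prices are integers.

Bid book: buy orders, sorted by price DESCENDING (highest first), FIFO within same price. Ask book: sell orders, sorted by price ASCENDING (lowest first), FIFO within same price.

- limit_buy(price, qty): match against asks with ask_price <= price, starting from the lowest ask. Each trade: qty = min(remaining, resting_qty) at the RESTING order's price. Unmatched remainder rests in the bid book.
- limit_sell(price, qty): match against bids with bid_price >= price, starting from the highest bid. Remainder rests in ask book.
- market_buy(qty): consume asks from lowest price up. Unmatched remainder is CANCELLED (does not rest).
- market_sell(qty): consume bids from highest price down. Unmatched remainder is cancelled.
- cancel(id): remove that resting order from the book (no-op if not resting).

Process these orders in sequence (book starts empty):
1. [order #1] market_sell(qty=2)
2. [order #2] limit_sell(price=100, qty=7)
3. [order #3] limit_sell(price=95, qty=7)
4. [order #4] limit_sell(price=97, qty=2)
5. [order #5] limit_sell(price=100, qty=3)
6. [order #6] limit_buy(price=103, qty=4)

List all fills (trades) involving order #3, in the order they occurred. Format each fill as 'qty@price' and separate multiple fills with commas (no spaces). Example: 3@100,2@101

After op 1 [order #1] market_sell(qty=2): fills=none; bids=[-] asks=[-]
After op 2 [order #2] limit_sell(price=100, qty=7): fills=none; bids=[-] asks=[#2:7@100]
After op 3 [order #3] limit_sell(price=95, qty=7): fills=none; bids=[-] asks=[#3:7@95 #2:7@100]
After op 4 [order #4] limit_sell(price=97, qty=2): fills=none; bids=[-] asks=[#3:7@95 #4:2@97 #2:7@100]
After op 5 [order #5] limit_sell(price=100, qty=3): fills=none; bids=[-] asks=[#3:7@95 #4:2@97 #2:7@100 #5:3@100]
After op 6 [order #6] limit_buy(price=103, qty=4): fills=#6x#3:4@95; bids=[-] asks=[#3:3@95 #4:2@97 #2:7@100 #5:3@100]

Answer: 4@95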